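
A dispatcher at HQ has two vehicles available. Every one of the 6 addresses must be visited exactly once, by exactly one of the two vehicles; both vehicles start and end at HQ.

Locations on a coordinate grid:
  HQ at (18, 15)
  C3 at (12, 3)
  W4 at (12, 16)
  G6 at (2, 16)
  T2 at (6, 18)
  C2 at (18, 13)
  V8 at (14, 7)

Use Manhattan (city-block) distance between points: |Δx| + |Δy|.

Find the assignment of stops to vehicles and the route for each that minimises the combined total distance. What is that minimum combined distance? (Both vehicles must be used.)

There are 2^5 − 1 = 31 ways to divide the 6 stops into two non-empty groups. For each, the best each vehicle can do is its own shortest tour through its group:
  {C3} + {W4, G6, T2, C2, V8}: 36 + 54 = 90
  {W4} + {C3, G6, T2, C2, V8}: 14 + 62 = 76
  {C3, W4} + {G6, T2, C2, V8}: 38 + 54 = 92
  {G6} + {C3, W4, T2, C2, V8}: 34 + 54 = 88
  {C3, G6} + {W4, T2, C2, V8}: 58 + 46 = 104
  {W4, G6} + {C3, T2, C2, V8}: 34 + 54 = 88
  … (31 splits in total)
  {C2} + {C3, W4, G6, T2, V8}: 4 + 62 = 66  ← best
Best: vehicle 1 HQ → C2 → HQ = 4; vehicle 2 HQ → W4 → G6 → T2 → C3 → V8 → HQ = 62; combined 66.

Minimum combined distance: 66.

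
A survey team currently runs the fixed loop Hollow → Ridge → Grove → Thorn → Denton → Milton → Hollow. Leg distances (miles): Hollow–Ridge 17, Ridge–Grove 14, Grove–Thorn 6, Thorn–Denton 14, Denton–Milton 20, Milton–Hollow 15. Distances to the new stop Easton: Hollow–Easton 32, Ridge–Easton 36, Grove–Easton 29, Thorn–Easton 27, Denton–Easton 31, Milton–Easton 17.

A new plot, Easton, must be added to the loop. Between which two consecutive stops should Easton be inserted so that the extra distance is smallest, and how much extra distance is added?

Insertion cost between consecutive stops i–j is d(i,Easton) + d(Easton,j) − d(i,j):
  between Hollow and Ridge: 32 + 36 − 17 = 51
  between Ridge and Grove: 36 + 29 − 14 = 51
  between Grove and Thorn: 29 + 27 − 6 = 50
  between Thorn and Denton: 27 + 31 − 14 = 44
  between Denton and Milton: 31 + 17 − 20 = 28
  between Milton and Hollow: 17 + 32 − 15 = 34
Cheapest insertion is between Denton and Milton, adding 28.
New total = 86 + 28 = 114.

Minimum extra distance: 28 miles, inserting Easton between Denton and Milton.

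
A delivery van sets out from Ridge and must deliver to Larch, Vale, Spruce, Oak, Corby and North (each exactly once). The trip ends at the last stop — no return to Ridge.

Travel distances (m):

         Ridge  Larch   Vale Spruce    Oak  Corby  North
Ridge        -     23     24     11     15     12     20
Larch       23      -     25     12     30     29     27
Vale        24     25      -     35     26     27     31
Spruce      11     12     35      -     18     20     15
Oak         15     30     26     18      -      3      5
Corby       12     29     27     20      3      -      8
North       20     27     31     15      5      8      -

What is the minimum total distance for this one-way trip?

72 m — the minimum one-way total.

There are 6! = 720 possible orderings.
Ridge → Larch → Vale → Spruce → Oak → Corby → North: 23+25+35+18+3+8 = 112
Ridge → Larch → Vale → Spruce → Oak → North → Corby: 23+25+35+18+5+8 = 114
Ridge → Larch → Vale → Spruce → Corby → Oak → North: 23+25+35+20+3+5 = 111
Ridge → Larch → Vale → Spruce → Corby → North → Oak: 23+25+35+20+8+5 = 116
Ridge → Larch → Vale → Spruce → North → Oak → Corby: 23+25+35+15+5+3 = 106
Ridge → Larch → Vale → Spruce → North → Corby → Oak: 23+25+35+15+8+3 = 109
Ridge → Larch → Vale → Oak → Spruce → Corby → North: 23+25+26+18+20+8 = 120
Ridge → Larch → Vale → Oak → Spruce → North → Corby: 23+25+26+18+15+8 = 115
… (712 more)
Ridge → Corby → Oak → North → Spruce → Larch → Vale: 12+3+5+15+12+25 = 72  ← best
The minimum is 72.
One shortest path: Ridge → Corby → Oak → North → Spruce → Larch → Vale.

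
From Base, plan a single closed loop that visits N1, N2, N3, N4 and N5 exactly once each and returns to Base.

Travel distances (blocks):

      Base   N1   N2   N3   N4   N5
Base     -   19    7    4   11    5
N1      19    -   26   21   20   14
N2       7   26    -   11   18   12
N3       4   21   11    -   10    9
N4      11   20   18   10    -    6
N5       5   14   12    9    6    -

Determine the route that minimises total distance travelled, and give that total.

Minimum total distance: 67 blocks.

With 5 stops there are 5!/2 = 60 distinct round trips (a route and its reverse cost the same).
Base→N1→N2→N3→N4→N5→Base: 19+26+11+10+6+5 = 77
Base→N1→N2→N3→N5→N4→Base: 19+26+11+9+6+11 = 82
Base→N1→N2→N4→N3→N5→Base: 19+26+18+10+9+5 = 87
Base→N1→N2→N4→N5→N3→Base: 19+26+18+6+9+4 = 82
Base→N1→N2→N5→N3→N4→Base: 19+26+12+9+10+11 = 87
Base→N1→N2→N5→N4→N3→Base: 19+26+12+6+10+4 = 77
Base→N1→N3→N2→N4→N5→Base: 19+21+11+18+6+5 = 80
Base→N1→N3→N2→N5→N4→Base: 19+21+11+12+6+11 = 80
Base→N1→N3→N4→N2→N5→Base: 19+21+10+18+12+5 = 85
Base→N1→N3→N4→N5→N2→Base: 19+21+10+6+12+7 = 75
Base→N1→N3→N5→N2→N4→Base: 19+21+9+12+18+11 = 90
Base→N1→N3→N5→N4→N2→Base: 19+21+9+6+18+7 = 80
Base→N1→N4→N2→N3→N5→Base: 19+20+18+11+9+5 = 82
Base→N1→N4→N2→N5→N3→Base: 19+20+18+12+9+4 = 82
… (46 more)
Base→N1→N5→N4→N3→N2→Base: 19+14+6+10+11+7 = 67  ← best
The minimum is 67.
One optimal route: Base → N1 → N5 → N4 → N3 → N2 → Base (or its reverse).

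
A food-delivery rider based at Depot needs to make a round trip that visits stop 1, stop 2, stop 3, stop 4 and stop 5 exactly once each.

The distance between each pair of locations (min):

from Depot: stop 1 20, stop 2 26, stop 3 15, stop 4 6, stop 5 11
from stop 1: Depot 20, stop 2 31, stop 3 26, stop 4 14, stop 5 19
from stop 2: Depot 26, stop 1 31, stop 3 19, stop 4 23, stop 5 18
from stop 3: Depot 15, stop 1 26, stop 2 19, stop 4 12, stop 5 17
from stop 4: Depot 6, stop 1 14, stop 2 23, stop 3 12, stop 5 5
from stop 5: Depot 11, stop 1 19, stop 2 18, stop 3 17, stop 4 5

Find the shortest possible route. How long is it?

Shortest round trip = 91 min.

There are 60 distinct closed tours to check (reversals are equivalent).
Depot-stop 1-stop 2-stop 3-stop 4-stop 5-Depot: 20+31+19+12+5+11 = 98
Depot-stop 1-stop 2-stop 3-stop 5-stop 4-Depot: 20+31+19+17+5+6 = 98
Depot-stop 1-stop 2-stop 4-stop 3-stop 5-Depot: 20+31+23+12+17+11 = 114
Depot-stop 1-stop 2-stop 4-stop 5-stop 3-Depot: 20+31+23+5+17+15 = 111
Depot-stop 1-stop 2-stop 5-stop 3-stop 4-Depot: 20+31+18+17+12+6 = 104
Depot-stop 1-stop 2-stop 5-stop 4-stop 3-Depot: 20+31+18+5+12+15 = 101
Depot-stop 1-stop 3-stop 2-stop 4-stop 5-Depot: 20+26+19+23+5+11 = 104
Depot-stop 1-stop 3-stop 2-stop 5-stop 4-Depot: 20+26+19+18+5+6 = 94
Depot-stop 1-stop 3-stop 4-stop 2-stop 5-Depot: 20+26+12+23+18+11 = 110
Depot-stop 1-stop 3-stop 4-stop 5-stop 2-Depot: 20+26+12+5+18+26 = 107
Depot-stop 1-stop 3-stop 5-stop 2-stop 4-Depot: 20+26+17+18+23+6 = 110
Depot-stop 1-stop 3-stop 5-stop 4-stop 2-Depot: 20+26+17+5+23+26 = 117
Depot-stop 1-stop 4-stop 2-stop 3-stop 5-Depot: 20+14+23+19+17+11 = 104
Depot-stop 1-stop 4-stop 2-stop 5-stop 3-Depot: 20+14+23+18+17+15 = 107
… (46 more)
Depot-stop 1-stop 4-stop 5-stop 2-stop 3-Depot: 20+14+5+18+19+15 = 91  ← best
The minimum is 91.
One optimal route: Depot → stop 1 → stop 4 → stop 5 → stop 2 → stop 3 → Depot (or its reverse).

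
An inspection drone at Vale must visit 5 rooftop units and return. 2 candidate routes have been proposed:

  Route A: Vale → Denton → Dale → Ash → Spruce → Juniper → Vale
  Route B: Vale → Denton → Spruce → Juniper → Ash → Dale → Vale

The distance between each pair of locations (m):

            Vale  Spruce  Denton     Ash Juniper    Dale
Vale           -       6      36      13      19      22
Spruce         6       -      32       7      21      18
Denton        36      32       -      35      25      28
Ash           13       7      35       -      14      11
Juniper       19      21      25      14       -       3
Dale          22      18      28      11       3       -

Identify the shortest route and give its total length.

Route A: 36 + 28 + 11 + 7 + 21 + 19 = 122
Route B: 36 + 32 + 21 + 14 + 11 + 22 = 136

122 m — Route A is the shortest.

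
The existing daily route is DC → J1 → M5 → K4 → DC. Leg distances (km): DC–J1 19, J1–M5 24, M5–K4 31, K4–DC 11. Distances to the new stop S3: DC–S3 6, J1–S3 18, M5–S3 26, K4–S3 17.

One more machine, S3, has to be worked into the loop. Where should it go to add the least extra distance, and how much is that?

Insertion cost between consecutive stops i–j is d(i,S3) + d(S3,j) − d(i,j):
  between DC and J1: 6 + 18 − 19 = 5
  between J1 and M5: 18 + 26 − 24 = 20
  between M5 and K4: 26 + 17 − 31 = 12
  between K4 and DC: 17 + 6 − 11 = 12
Cheapest insertion is between DC and J1, adding 5.
New total = 85 + 5 = 90.

+5 km — insert S3 between DC and J1.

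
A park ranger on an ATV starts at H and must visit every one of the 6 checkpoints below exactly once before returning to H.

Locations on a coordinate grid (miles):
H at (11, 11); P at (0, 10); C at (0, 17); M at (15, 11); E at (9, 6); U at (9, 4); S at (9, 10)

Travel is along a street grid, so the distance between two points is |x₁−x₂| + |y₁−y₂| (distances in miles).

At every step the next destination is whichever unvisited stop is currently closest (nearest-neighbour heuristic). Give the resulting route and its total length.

H → [S:3 / M:4 / E:7 / U:9 / P:12 / C:17] → S (3)
S → [E:4 / U:6 / M:7 / P:9 / C:16] → E (4)
E → [U:2 / M:11 / P:13 / C:20] → U (2)
U → [M:13 / P:15 / C:22] → M (13)
M → [P:16 / C:21] → P (16)
P → [C:7] → C (7)
Return C→H: 17.
Total = 3 + 4 + 2 + 13 + 16 + 7 + 17 = 62.

Total distance 62 miles via the nearest-neighbour route H → S → E → U → M → P → C → H.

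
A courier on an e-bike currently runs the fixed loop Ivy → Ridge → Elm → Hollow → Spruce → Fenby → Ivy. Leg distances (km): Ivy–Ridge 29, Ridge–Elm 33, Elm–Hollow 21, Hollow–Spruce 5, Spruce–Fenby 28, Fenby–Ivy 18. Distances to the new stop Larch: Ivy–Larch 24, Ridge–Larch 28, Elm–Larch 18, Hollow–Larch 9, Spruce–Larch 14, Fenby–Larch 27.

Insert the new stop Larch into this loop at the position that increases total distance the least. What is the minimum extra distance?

Adding 6 km by placing Larch on the Elm–Hollow leg.

Insertion cost between consecutive stops i–j is d(i,Larch) + d(Larch,j) − d(i,j):
  between Ivy and Ridge: 24 + 28 − 29 = 23
  between Ridge and Elm: 28 + 18 − 33 = 13
  between Elm and Hollow: 18 + 9 − 21 = 6
  between Hollow and Spruce: 9 + 14 − 5 = 18
  between Spruce and Fenby: 14 + 27 − 28 = 13
  between Fenby and Ivy: 27 + 24 − 18 = 33
Cheapest insertion is between Elm and Hollow, adding 6.
New total = 134 + 6 = 140.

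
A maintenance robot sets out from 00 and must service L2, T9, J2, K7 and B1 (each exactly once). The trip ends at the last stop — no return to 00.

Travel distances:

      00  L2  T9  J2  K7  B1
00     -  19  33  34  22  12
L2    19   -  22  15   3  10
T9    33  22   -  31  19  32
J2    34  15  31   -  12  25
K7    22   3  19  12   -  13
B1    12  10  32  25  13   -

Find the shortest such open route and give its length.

Shortest open route: 68.

There are 5! = 120 possible orderings.
00 - L2 - T9 - J2 - K7 - B1: 19+22+31+12+13 = 97
00 - L2 - T9 - J2 - B1 - K7: 19+22+31+25+13 = 110
00 - L2 - T9 - K7 - J2 - B1: 19+22+19+12+25 = 97
00 - L2 - T9 - K7 - B1 - J2: 19+22+19+13+25 = 98
00 - L2 - T9 - B1 - J2 - K7: 19+22+32+25+12 = 110
00 - L2 - T9 - B1 - K7 - J2: 19+22+32+13+12 = 98
00 - L2 - J2 - T9 - K7 - B1: 19+15+31+19+13 = 97
00 - L2 - J2 - T9 - B1 - K7: 19+15+31+32+13 = 110
00 - L2 - J2 - K7 - T9 - B1: 19+15+12+19+32 = 97
00 - L2 - J2 - K7 - B1 - T9: 19+15+12+13+32 = 91
00 - L2 - J2 - B1 - T9 - K7: 19+15+25+32+19 = 110
00 - L2 - J2 - B1 - K7 - T9: 19+15+25+13+19 = 91
00 - L2 - K7 - T9 - J2 - B1: 19+3+19+31+25 = 97
00 - L2 - K7 - T9 - B1 - J2: 19+3+19+32+25 = 98
… (106 more)
00 - B1 - L2 - J2 - K7 - T9: 12+10+15+12+19 = 68  ← best
The minimum is 68.
One shortest path: 00 → B1 → L2 → J2 → K7 → T9.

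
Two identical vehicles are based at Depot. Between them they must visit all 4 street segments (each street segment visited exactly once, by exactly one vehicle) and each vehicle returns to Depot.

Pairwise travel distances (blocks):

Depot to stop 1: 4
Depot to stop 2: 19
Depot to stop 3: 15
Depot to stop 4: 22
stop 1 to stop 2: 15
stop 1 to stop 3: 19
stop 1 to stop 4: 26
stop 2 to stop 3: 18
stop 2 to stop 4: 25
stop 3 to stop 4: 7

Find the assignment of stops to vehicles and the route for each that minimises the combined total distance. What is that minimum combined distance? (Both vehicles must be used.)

Try each way of splitting the stops between the two vehicles (each non-empty) and, for each split, find the best tour for each vehicle:
  {stop 1} + {stop 2, stop 3, stop 4}: 8 + 66 = 74
  {stop 2} + {stop 1, stop 3, stop 4}: 38 + 52 = 90
  {stop 1, stop 2} + {stop 3, stop 4}: 38 + 44 = 82
  {stop 3} + {stop 1, stop 2, stop 4}: 30 + 66 = 96
  {stop 1, stop 3} + {stop 2, stop 4}: 38 + 66 = 104
  {stop 2, stop 3} + {stop 1, stop 4}: 52 + 52 = 104
  … (7 splits in total)
Best: vehicle 1 Depot → stop 1 → Depot = 8; vehicle 2 Depot → stop 2 → stop 3 → stop 4 → Depot = 66; combined 74.

74 blocks — the smallest possible combined total.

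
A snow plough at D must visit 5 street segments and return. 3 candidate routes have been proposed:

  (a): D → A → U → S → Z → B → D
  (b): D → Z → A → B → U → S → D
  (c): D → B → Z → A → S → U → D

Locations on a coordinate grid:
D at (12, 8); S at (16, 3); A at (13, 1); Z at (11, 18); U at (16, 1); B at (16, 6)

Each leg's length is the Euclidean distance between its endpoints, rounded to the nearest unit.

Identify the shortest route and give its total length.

(a): 7 + 3 + 2 + 16 + 13 + 4 = 45
(b): 10 + 17 + 6 + 5 + 2 + 6 = 46
(c): 4 + 13 + 17 + 4 + 2 + 8 = 48

45 — (a) is the shortest.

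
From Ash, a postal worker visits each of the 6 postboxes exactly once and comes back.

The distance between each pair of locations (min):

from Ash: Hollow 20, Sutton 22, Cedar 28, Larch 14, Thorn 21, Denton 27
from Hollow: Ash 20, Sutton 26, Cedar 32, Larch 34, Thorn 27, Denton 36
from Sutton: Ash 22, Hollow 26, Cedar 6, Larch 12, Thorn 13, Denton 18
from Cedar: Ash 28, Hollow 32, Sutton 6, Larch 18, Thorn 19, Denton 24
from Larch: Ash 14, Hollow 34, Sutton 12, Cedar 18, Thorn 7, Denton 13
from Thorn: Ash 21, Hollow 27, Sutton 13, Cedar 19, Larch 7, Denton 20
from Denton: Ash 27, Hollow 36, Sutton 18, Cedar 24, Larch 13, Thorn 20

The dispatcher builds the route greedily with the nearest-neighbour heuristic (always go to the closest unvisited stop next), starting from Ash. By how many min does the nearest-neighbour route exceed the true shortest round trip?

From Ash: Larch=14, Hollow=20, Thorn=21, Sutton=22, Denton=27, Cedar=28 → choose Larch (14).
From Larch: Thorn=7, Sutton=12, Denton=13, Cedar=18, Hollow=34 → choose Thorn (7).
From Thorn: Sutton=13, Cedar=19, Denton=20, Hollow=27 → choose Sutton (13).
From Sutton: Cedar=6, Denton=18, Hollow=26 → choose Cedar (6).
From Cedar: Denton=24, Hollow=32 → choose Denton (24).
From Denton: Hollow=36 → choose Hollow (36).
NN route Ash → Larch → Thorn → Sutton → Cedar → Denton → Hollow → Ash costs 120.
Optimal: Ash → Hollow → Sutton → Cedar → Denton → Larch → Thorn → Ash costs 117 (by enumerating all 360 distinct tours).
Excess = 120 − 117 = 3.

The nearest-neighbour route is 3 min longer than optimal.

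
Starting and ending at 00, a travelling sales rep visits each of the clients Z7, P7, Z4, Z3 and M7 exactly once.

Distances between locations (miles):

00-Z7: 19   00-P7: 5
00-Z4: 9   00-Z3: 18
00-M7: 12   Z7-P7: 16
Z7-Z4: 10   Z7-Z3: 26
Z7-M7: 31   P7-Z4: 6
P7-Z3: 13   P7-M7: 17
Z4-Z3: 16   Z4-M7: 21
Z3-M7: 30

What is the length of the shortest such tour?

Shortest round trip = 87 miles.

00 → Z7 → P7 → Z4 → Z3 → M7 → 00: 19+16+6+16+30+12 = 99
00 → Z7 → P7 → Z4 → M7 → Z3 → 00: 19+16+6+21+30+18 = 110
00 → Z7 → P7 → Z3 → Z4 → M7 → 00: 19+16+13+16+21+12 = 97
00 → Z7 → P7 → Z3 → M7 → Z4 → 00: 19+16+13+30+21+9 = 108
00 → Z7 → P7 → M7 → Z4 → Z3 → 00: 19+16+17+21+16+18 = 107
00 → Z7 → P7 → M7 → Z3 → Z4 → 00: 19+16+17+30+16+9 = 107
00 → Z7 → Z4 → P7 → Z3 → M7 → 00: 19+10+6+13+30+12 = 90
00 → Z7 → Z4 → P7 → M7 → Z3 → 00: 19+10+6+17+30+18 = 100
00 → Z7 → Z4 → Z3 → P7 → M7 → 00: 19+10+16+13+17+12 = 87
00 → Z7 → Z4 → Z3 → M7 → P7 → 00: 19+10+16+30+17+5 = 97
00 → Z7 → Z4 → M7 → P7 → Z3 → 00: 19+10+21+17+13+18 = 98
00 → Z7 → Z4 → M7 → Z3 → P7 → 00: 19+10+21+30+13+5 = 98
00 → Z7 → Z3 → P7 → Z4 → M7 → 00: 19+26+13+6+21+12 = 97
00 → Z7 → Z3 → P7 → M7 → Z4 → 00: 19+26+13+17+21+9 = 105
… (46 more)
The minimum is 87.
One optimal route: 00 → Z7 → Z4 → Z3 → P7 → M7 → 00 (or its reverse).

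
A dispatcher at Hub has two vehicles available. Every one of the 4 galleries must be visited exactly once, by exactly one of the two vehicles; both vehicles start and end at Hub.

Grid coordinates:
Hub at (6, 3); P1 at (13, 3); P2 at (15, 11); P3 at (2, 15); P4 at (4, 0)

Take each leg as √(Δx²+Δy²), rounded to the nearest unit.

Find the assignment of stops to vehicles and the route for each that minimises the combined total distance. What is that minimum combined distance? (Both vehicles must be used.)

Try each way of splitting the stops between the two vehicles (each non-empty) and, for each split, find the best tour for each vehicle:
  {P1} + {P2, P3, P4}: 14 + 45 = 59
  {P2} + {P1, P3, P4}: 24 + 42 = 66
  {P1, P2} + {P3, P4}: 27 + 32 = 59
  {P3} + {P1, P2, P4}: 26 + 33 = 59
  {P1, P3} + {P2, P4}: 36 + 32 = 68
  {P2, P3} + {P1, P4}: 39 + 20 = 59
  … (7 splits in total)
  {P1, P2, P3} + {P4}: 42 + 8 = 50  ← best
Best: vehicle 1 Hub → P1 → P2 → P3 → Hub = 42; vehicle 2 Hub → P4 → Hub = 8; combined 50.

Minimum combined distance: 50.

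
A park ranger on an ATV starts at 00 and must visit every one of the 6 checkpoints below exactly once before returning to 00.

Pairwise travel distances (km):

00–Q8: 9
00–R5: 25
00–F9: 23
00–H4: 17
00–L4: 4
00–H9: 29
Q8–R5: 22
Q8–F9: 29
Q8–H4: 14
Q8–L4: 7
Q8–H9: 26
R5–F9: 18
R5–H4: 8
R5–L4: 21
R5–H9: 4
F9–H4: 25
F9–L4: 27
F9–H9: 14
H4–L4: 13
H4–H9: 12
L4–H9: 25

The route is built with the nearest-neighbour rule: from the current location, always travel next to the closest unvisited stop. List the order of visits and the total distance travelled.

Total distance 74 km via the nearest-neighbour route 00 → L4 → Q8 → H4 → R5 → H9 → F9 → 00.

From 00: distances to unvisited — L4=4, Q8=9, H4=17, F9=23, R5=25, H9=29. Nearest is L4 (4).
From L4: distances to unvisited — Q8=7, H4=13, R5=21, H9=25, F9=27. Nearest is Q8 (7).
From Q8: distances to unvisited — H4=14, R5=22, H9=26, F9=29. Nearest is H4 (14).
From H4: distances to unvisited — R5=8, H9=12, F9=25. Nearest is R5 (8).
From R5: distances to unvisited — H9=4, F9=18. Nearest is H9 (4).
From H9: distances to unvisited — F9=14. Nearest is F9 (14).
Return F9→00: 23.
Total = 4 + 7 + 14 + 8 + 4 + 14 + 23 = 74.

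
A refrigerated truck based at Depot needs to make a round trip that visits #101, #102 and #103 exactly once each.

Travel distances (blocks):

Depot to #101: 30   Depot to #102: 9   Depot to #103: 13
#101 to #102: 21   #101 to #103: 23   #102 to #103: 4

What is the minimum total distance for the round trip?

With 3 stops there are 3!/2 = 3 distinct round trips (a route and its reverse cost the same).
Depot-#101-#102-#103-Depot: 30+21+4+13 = 68
Depot-#101-#103-#102-Depot: 30+23+4+9 = 66
Depot-#102-#101-#103-Depot: 9+21+23+13 = 66
The minimum is 66.
One optimal route: Depot → #101 → #103 → #102 → Depot (or its reverse).

66 blocks — the shortest possible round trip.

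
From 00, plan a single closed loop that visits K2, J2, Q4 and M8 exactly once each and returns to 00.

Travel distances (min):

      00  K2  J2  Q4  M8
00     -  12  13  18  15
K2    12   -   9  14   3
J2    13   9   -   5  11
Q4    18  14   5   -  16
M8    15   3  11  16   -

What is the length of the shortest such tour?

49 min — the shortest possible round trip.

00→K2→J2→Q4→M8→00: 12+9+5+16+15 = 57
00→K2→J2→M8→Q4→00: 12+9+11+16+18 = 66
00→K2→Q4→J2→M8→00: 12+14+5+11+15 = 57
00→K2→Q4→M8→J2→00: 12+14+16+11+13 = 66
00→K2→M8→J2→Q4→00: 12+3+11+5+18 = 49
00→K2→M8→Q4→J2→00: 12+3+16+5+13 = 49
00→J2→K2→Q4→M8→00: 13+9+14+16+15 = 67
00→J2→K2→M8→Q4→00: 13+9+3+16+18 = 59
00→J2→Q4→K2→M8→00: 13+5+14+3+15 = 50
00→J2→M8→K2→Q4→00: 13+11+3+14+18 = 59
00→Q4→K2→J2→M8→00: 18+14+9+11+15 = 67
00→Q4→J2→K2→M8→00: 18+5+9+3+15 = 50
The minimum is 49.
One optimal route: 00 → K2 → M8 → J2 → Q4 → 00 (or its reverse).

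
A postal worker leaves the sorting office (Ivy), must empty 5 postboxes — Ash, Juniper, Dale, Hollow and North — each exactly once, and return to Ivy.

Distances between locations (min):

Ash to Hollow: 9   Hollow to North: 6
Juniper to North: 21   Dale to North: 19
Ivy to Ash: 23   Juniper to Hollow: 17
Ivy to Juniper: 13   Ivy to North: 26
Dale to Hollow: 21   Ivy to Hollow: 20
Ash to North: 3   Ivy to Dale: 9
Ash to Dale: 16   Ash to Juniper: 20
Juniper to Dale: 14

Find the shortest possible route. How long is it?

64 min — the shortest possible round trip.

Ivy - Ash - Juniper - Dale - Hollow - North - Ivy: 23+20+14+21+6+26 = 110
Ivy - Ash - Juniper - Dale - North - Hollow - Ivy: 23+20+14+19+6+20 = 102
Ivy - Ash - Juniper - Hollow - Dale - North - Ivy: 23+20+17+21+19+26 = 126
Ivy - Ash - Juniper - Hollow - North - Dale - Ivy: 23+20+17+6+19+9 = 94
Ivy - Ash - Juniper - North - Dale - Hollow - Ivy: 23+20+21+19+21+20 = 124
Ivy - Ash - Juniper - North - Hollow - Dale - Ivy: 23+20+21+6+21+9 = 100
Ivy - Ash - Dale - Juniper - Hollow - North - Ivy: 23+16+14+17+6+26 = 102
Ivy - Ash - Dale - Juniper - North - Hollow - Ivy: 23+16+14+21+6+20 = 100
Ivy - Ash - Dale - Hollow - Juniper - North - Ivy: 23+16+21+17+21+26 = 124
Ivy - Ash - Dale - Hollow - North - Juniper - Ivy: 23+16+21+6+21+13 = 100
Ivy - Ash - Dale - North - Juniper - Hollow - Ivy: 23+16+19+21+17+20 = 116
Ivy - Ash - Dale - North - Hollow - Juniper - Ivy: 23+16+19+6+17+13 = 94
Ivy - Ash - Hollow - Juniper - Dale - North - Ivy: 23+9+17+14+19+26 = 108
Ivy - Ash - Hollow - Juniper - North - Dale - Ivy: 23+9+17+21+19+9 = 98
… (46 more)
Ivy - Juniper - Hollow - North - Ash - Dale - Ivy: 13+17+6+3+16+9 = 64  ← best
The minimum is 64.
One optimal route: Ivy → Juniper → Hollow → North → Ash → Dale → Ivy (or its reverse).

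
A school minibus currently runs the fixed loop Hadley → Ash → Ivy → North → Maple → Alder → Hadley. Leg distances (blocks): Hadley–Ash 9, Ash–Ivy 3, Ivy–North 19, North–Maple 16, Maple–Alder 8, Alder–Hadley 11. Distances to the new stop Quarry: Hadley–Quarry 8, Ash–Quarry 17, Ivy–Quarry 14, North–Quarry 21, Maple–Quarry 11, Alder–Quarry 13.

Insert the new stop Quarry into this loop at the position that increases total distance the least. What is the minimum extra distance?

Insertion cost between consecutive stops i–j is d(i,Quarry) + d(Quarry,j) − d(i,j):
  between Hadley and Ash: 8 + 17 − 9 = 16
  between Ash and Ivy: 17 + 14 − 3 = 28
  between Ivy and North: 14 + 21 − 19 = 16
  between North and Maple: 21 + 11 − 16 = 16
  between Maple and Alder: 11 + 13 − 8 = 16
  between Alder and Hadley: 13 + 8 − 11 = 10
Cheapest insertion is between Alder and Hadley, adding 10.
New total = 66 + 10 = 76.

+10 blocks — insert Quarry between Alder and Hadley.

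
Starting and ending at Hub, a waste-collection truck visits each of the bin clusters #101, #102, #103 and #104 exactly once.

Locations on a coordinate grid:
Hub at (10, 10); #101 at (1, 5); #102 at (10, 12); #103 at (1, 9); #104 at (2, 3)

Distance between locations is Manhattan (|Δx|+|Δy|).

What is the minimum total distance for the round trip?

With 4 stops there are 4!/2 = 12 distinct round trips (a route and its reverse cost the same).
Hub→#101→#102→#103→#104→Hub: 14+16+12+7+15 = 64
Hub→#101→#102→#104→#103→Hub: 14+16+17+7+10 = 64
Hub→#101→#103→#102→#104→Hub: 14+4+12+17+15 = 62
Hub→#101→#103→#104→#102→Hub: 14+4+7+17+2 = 44
Hub→#101→#104→#102→#103→Hub: 14+3+17+12+10 = 56
Hub→#101→#104→#103→#102→Hub: 14+3+7+12+2 = 38
Hub→#102→#101→#103→#104→Hub: 2+16+4+7+15 = 44
Hub→#102→#101→#104→#103→Hub: 2+16+3+7+10 = 38
Hub→#102→#103→#101→#104→Hub: 2+12+4+3+15 = 36
Hub→#102→#104→#101→#103→Hub: 2+17+3+4+10 = 36
Hub→#103→#101→#102→#104→Hub: 10+4+16+17+15 = 62
Hub→#103→#102→#101→#104→Hub: 10+12+16+3+15 = 56
The minimum is 36.
One optimal route: Hub → #102 → #103 → #101 → #104 → Hub (or its reverse).

Shortest round trip = 36.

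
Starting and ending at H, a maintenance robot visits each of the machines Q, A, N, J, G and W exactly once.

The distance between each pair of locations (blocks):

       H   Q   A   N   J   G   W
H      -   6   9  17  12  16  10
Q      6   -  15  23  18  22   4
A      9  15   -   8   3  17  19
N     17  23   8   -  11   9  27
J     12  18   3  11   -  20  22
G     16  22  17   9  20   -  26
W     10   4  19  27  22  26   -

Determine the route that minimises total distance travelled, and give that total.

Shortest round trip = 68 blocks.

There are 360 distinct closed tours to check (reversals are equivalent).
H → Q → A → N → J → G → W → H: 6+15+8+11+20+26+10 = 96
H → Q → A → N → J → W → G → H: 6+15+8+11+22+26+16 = 104
H → Q → A → N → G → J → W → H: 6+15+8+9+20+22+10 = 90
H → Q → A → N → G → W → J → H: 6+15+8+9+26+22+12 = 98
H → Q → A → N → W → J → G → H: 6+15+8+27+22+20+16 = 114
H → Q → A → N → W → G → J → H: 6+15+8+27+26+20+12 = 114
H → Q → A → J → N → G → W → H: 6+15+3+11+9+26+10 = 80
H → Q → A → J → N → W → G → H: 6+15+3+11+27+26+16 = 104
… (352 more)
H → Q → W → A → J → N → G → H: 6+4+19+3+11+9+16 = 68  ← best
The minimum is 68.
One optimal route: H → Q → W → A → J → N → G → H (or its reverse).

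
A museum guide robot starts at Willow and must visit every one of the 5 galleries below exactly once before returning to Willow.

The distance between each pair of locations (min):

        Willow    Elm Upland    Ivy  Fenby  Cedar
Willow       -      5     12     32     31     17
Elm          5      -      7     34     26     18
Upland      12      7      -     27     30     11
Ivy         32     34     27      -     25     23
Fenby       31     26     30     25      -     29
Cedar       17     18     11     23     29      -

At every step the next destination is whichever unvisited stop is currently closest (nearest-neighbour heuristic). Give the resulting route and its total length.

At Willow the remaining stops are Elm 5, Upland 12, Cedar 17, Fenby 31, Ivy 32; go to Elm.
At Elm the remaining stops are Upland 7, Cedar 18, Fenby 26, Ivy 34; go to Upland.
At Upland the remaining stops are Cedar 11, Ivy 27, Fenby 30; go to Cedar.
At Cedar the remaining stops are Ivy 23, Fenby 29; go to Ivy.
At Ivy the remaining stops are Fenby 25; go to Fenby.
Return Fenby→Willow: 31.
Total = 5 + 7 + 11 + 23 + 25 + 31 = 102.

Nearest-neighbour total = 102 min; route Willow → Elm → Upland → Cedar → Ivy → Fenby → Willow.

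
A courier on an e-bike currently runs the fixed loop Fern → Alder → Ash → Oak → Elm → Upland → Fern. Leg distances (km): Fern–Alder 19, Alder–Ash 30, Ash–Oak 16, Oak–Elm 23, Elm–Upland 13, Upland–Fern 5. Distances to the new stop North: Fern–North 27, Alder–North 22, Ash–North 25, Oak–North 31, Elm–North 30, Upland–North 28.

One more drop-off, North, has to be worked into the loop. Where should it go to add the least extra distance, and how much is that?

Adding 17 km by placing North on the Alder–Ash leg.

Insertion cost between consecutive stops i–j is d(i,North) + d(North,j) − d(i,j):
  between Fern and Alder: 27 + 22 − 19 = 30
  between Alder and Ash: 22 + 25 − 30 = 17
  between Ash and Oak: 25 + 31 − 16 = 40
  between Oak and Elm: 31 + 30 − 23 = 38
  between Elm and Upland: 30 + 28 − 13 = 45
  between Upland and Fern: 28 + 27 − 5 = 50
Cheapest insertion is between Alder and Ash, adding 17.
New total = 106 + 17 = 123.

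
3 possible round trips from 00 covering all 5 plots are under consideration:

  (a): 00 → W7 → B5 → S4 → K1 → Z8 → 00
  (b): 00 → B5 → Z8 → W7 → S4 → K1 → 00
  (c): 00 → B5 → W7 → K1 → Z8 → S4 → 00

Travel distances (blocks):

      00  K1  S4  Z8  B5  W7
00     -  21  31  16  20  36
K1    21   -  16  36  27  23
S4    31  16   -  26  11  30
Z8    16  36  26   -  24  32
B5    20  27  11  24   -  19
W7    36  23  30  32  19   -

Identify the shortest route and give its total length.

134 blocks — (a) is the shortest.

(a): 36 + 19 + 11 + 16 + 36 + 16 = 134
(b): 20 + 24 + 32 + 30 + 16 + 21 = 143
(c): 20 + 19 + 23 + 36 + 26 + 31 = 155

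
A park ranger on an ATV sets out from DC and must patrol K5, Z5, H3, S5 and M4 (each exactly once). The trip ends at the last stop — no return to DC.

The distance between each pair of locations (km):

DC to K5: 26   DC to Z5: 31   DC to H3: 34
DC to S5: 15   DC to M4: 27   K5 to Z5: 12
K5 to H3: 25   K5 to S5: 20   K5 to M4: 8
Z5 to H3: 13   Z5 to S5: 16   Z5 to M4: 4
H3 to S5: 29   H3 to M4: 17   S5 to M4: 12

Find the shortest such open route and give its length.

60 km — the minimum one-way total.

There are 5! = 120 possible orderings.
DC - K5 - Z5 - H3 - S5 - M4: 26+12+13+29+12 = 92
DC - K5 - Z5 - H3 - M4 - S5: 26+12+13+17+12 = 80
DC - K5 - Z5 - S5 - H3 - M4: 26+12+16+29+17 = 100
DC - K5 - Z5 - S5 - M4 - H3: 26+12+16+12+17 = 83
DC - K5 - Z5 - M4 - H3 - S5: 26+12+4+17+29 = 88
DC - K5 - Z5 - M4 - S5 - H3: 26+12+4+12+29 = 83
DC - K5 - H3 - Z5 - S5 - M4: 26+25+13+16+12 = 92
DC - K5 - H3 - Z5 - M4 - S5: 26+25+13+4+12 = 80
DC - K5 - H3 - S5 - Z5 - M4: 26+25+29+16+4 = 100
DC - K5 - H3 - S5 - M4 - Z5: 26+25+29+12+4 = 96
DC - K5 - H3 - M4 - Z5 - S5: 26+25+17+4+16 = 88
DC - K5 - H3 - M4 - S5 - Z5: 26+25+17+12+16 = 96
DC - K5 - S5 - Z5 - H3 - M4: 26+20+16+13+17 = 92
DC - K5 - S5 - Z5 - M4 - H3: 26+20+16+4+17 = 83
… (106 more)
DC - S5 - K5 - M4 - Z5 - H3: 15+20+8+4+13 = 60  ← best
The minimum is 60.
One shortest path: DC → S5 → K5 → M4 → Z5 → H3.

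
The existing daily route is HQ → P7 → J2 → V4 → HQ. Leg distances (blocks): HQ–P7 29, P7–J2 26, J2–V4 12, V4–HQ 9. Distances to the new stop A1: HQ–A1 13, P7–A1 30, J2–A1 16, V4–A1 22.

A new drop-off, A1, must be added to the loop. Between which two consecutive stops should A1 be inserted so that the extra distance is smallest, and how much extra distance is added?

+14 blocks — insert A1 between HQ and P7.

Insertion cost between consecutive stops i–j is d(i,A1) + d(A1,j) − d(i,j):
  between HQ and P7: 13 + 30 − 29 = 14
  between P7 and J2: 30 + 16 − 26 = 20
  between J2 and V4: 16 + 22 − 12 = 26
  between V4 and HQ: 22 + 13 − 9 = 26
Cheapest insertion is between HQ and P7, adding 14.
New total = 76 + 14 = 90.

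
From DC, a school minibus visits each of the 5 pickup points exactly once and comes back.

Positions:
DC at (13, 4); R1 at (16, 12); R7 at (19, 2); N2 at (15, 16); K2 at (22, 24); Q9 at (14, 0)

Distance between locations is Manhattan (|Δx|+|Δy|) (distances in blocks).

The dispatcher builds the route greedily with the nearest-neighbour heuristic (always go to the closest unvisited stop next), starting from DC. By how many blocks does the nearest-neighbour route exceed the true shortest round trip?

6 blocks longer than the optimal tour.

DC: Q9=5, R7=8, R1=11, N2=14, K2=29 ⇒ Q9
Q9: R7=7, R1=14, N2=17, K2=32 ⇒ R7
R7: R1=13, N2=18, K2=25 ⇒ R1
R1: N2=5, K2=18 ⇒ N2
N2: K2=15 ⇒ K2
NN route DC → Q9 → R7 → R1 → N2 → K2 → DC costs 74.
Optimal: DC → R1 → N2 → K2 → R7 → Q9 → DC costs 68 (by enumerating all 60 distinct tours).
Excess = 74 − 68 = 6.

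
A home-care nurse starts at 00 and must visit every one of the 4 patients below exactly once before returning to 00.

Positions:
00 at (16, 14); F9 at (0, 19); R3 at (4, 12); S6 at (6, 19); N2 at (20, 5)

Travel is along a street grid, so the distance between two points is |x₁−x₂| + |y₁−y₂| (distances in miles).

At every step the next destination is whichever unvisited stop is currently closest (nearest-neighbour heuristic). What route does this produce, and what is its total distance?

72 miles along 00 → N2 → R3 → S6 → F9 → 00.

At 00 the remaining stops are N2 13, R3 14, S6 15, F9 21; go to N2.
At N2 the remaining stops are R3 23, S6 28, F9 34; go to R3.
At R3 the remaining stops are S6 9, F9 11; go to S6.
At S6 the remaining stops are F9 6; go to F9.
Return F9→00: 21.
Total = 13 + 23 + 9 + 6 + 21 = 72.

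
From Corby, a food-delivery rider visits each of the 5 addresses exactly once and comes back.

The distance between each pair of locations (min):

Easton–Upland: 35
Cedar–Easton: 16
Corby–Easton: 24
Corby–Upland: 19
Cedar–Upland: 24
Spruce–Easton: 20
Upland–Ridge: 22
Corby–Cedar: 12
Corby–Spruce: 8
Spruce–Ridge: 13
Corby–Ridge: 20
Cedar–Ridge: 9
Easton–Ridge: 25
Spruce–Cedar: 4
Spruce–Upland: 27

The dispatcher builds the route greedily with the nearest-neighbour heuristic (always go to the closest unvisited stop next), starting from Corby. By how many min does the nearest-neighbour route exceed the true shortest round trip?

From Corby: Spruce=8, Cedar=12, Upland=19, Ridge=20, Easton=24 → choose Spruce (8).
From Spruce: Cedar=4, Ridge=13, Easton=20, Upland=27 → choose Cedar (4).
From Cedar: Ridge=9, Easton=16, Upland=24 → choose Ridge (9).
From Ridge: Upland=22, Easton=25 → choose Upland (22).
From Upland: Easton=35 → choose Easton (35).
NN route Corby → Spruce → Cedar → Ridge → Upland → Easton → Corby costs 102.
Optimal: Corby → Spruce → Cedar → Easton → Ridge → Upland → Corby costs 94 (by enumerating all 60 distinct tours).
Excess = 102 − 94 = 8.

The nearest-neighbour route is 8 min longer than optimal.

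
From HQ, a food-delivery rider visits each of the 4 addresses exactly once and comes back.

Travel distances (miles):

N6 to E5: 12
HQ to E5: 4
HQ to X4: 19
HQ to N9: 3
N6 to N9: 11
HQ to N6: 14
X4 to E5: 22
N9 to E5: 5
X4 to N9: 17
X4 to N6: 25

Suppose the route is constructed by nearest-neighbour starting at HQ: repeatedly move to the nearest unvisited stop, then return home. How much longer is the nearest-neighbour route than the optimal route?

Excess over optimum: 3 miles.

From HQ: N9=3, E5=4, N6=14, X4=19 → choose N9 (3).
From N9: E5=5, N6=11, X4=17 → choose E5 (5).
From E5: N6=12, X4=22 → choose N6 (12).
From N6: X4=25 → choose X4 (25).
NN route HQ → N9 → E5 → N6 → X4 → HQ costs 64.
Optimal: HQ → N9 → X4 → N6 → E5 → HQ costs 61 (by enumerating all 12 distinct tours).
Excess = 64 − 61 = 3.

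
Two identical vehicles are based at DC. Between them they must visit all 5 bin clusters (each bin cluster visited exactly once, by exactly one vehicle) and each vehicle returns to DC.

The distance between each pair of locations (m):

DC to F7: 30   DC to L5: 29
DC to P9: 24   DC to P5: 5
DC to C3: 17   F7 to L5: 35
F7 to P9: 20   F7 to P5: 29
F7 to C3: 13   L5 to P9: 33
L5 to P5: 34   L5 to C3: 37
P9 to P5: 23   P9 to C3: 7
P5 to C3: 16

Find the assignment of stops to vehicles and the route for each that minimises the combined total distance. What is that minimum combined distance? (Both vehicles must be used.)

Minimum combined distance: 118 m.

Check every non-empty split of the stops between the two vehicles; for each half take its own optimal tour:
  {F7} + {L5, P9, P5, C3}: 60 + 90 = 150
  {L5} + {F7, P9, P5, C3}: 58 + 78 = 136
  {F7, L5} + {P9, P5, C3}: 94 + 52 = 146
  {P9} + {F7, L5, P5, C3}: 48 + 98 = 146
  {F7, P9} + {L5, P5, C3}: 74 + 87 = 161
  {L5, P9} + {F7, P5, C3}: 86 + 64 = 150
  … (15 splits in total)
  {P5} + {F7, L5, P9, C3}: 10 + 108 = 118  ← best
Best: vehicle 1 DC → P5 → DC = 10; vehicle 2 DC → L5 → F7 → P9 → C3 → DC = 108; combined 118.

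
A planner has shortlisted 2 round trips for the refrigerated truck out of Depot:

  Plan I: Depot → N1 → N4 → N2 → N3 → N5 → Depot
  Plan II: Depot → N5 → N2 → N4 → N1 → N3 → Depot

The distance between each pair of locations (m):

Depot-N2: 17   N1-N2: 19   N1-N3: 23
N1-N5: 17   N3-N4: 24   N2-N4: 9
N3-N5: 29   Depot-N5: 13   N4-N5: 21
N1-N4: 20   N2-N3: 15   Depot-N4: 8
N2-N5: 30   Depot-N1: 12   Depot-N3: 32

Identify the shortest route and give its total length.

Shortest is Plan I, total 98 m.

Plan I: 12 + 20 + 9 + 15 + 29 + 13 = 98
Plan II: 13 + 30 + 9 + 20 + 23 + 32 = 127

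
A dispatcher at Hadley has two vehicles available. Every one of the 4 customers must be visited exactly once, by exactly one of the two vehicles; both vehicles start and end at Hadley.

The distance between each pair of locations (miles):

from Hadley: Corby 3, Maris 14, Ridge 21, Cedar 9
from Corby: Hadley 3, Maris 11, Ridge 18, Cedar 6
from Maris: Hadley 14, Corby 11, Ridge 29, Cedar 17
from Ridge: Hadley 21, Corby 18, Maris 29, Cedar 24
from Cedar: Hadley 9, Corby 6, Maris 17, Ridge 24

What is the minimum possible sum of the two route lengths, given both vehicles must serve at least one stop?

Minimum combined distance: 82 miles.

Check every non-empty split of the stops between the two vehicles; for each half take its own optimal tour:
  {Corby} + {Maris, Ridge, Cedar}: 6 + 76 = 82
  {Maris} + {Corby, Ridge, Cedar}: 28 + 54 = 82
  {Corby, Maris} + {Ridge, Cedar}: 28 + 54 = 82
  {Ridge} + {Corby, Maris, Cedar}: 42 + 40 = 82
  {Corby, Ridge} + {Maris, Cedar}: 42 + 40 = 82
  {Maris, Ridge} + {Corby, Cedar}: 64 + 18 = 82
  … (7 splits in total)
Best: vehicle 1 Hadley → Corby → Hadley = 6; vehicle 2 Hadley → Maris → Ridge → Cedar → Hadley = 76; combined 82.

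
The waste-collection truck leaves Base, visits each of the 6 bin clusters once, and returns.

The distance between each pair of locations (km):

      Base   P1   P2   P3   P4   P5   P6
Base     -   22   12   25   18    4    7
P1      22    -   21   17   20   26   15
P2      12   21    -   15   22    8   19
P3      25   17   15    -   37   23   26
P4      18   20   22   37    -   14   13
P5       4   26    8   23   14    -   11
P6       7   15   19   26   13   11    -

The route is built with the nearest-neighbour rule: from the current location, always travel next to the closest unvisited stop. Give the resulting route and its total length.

Base → [P5:4 / P6:7 / P2:12 / P4:18 / P1:22 / P3:25] → P5 (4)
P5 → [P2:8 / P6:11 / P4:14 / P3:23 / P1:26] → P2 (8)
P2 → [P3:15 / P6:19 / P1:21 / P4:22] → P3 (15)
P3 → [P1:17 / P6:26 / P4:37] → P1 (17)
P1 → [P6:15 / P4:20] → P6 (15)
P6 → [P4:13] → P4 (13)
Return P4→Base: 18.
Total = 4 + 8 + 15 + 17 + 15 + 13 + 18 = 90.

Nearest-neighbour total = 90 km; route Base → P5 → P2 → P3 → P1 → P6 → P4 → Base.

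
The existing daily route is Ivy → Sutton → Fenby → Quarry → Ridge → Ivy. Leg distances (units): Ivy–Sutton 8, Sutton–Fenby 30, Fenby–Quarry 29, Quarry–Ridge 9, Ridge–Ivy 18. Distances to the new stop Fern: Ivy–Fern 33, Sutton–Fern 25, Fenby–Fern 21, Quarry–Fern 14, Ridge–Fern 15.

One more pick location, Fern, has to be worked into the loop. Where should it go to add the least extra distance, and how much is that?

+6 — insert Fern between Fenby and Quarry.

Insertion cost between consecutive stops i–j is d(i,Fern) + d(Fern,j) − d(i,j):
  between Ivy and Sutton: 33 + 25 − 8 = 50
  between Sutton and Fenby: 25 + 21 − 30 = 16
  between Fenby and Quarry: 21 + 14 − 29 = 6
  between Quarry and Ridge: 14 + 15 − 9 = 20
  between Ridge and Ivy: 15 + 33 − 18 = 30
Cheapest insertion is between Fenby and Quarry, adding 6.
New total = 94 + 6 = 100.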